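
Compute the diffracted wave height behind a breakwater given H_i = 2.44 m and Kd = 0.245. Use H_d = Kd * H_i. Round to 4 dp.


H_d = Kd * H_i
H_d = 0.245 * 2.44
H_d = 0.5978 m

0.5978


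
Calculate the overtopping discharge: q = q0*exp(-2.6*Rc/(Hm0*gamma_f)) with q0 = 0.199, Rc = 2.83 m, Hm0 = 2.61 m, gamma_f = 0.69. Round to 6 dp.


q = q0 * exp(-2.6 * Rc / (Hm0 * gamma_f))
Exponent = -2.6 * 2.83 / (2.61 * 0.69)
= -2.6 * 2.83 / 1.8009
= -4.085735
exp(-4.085735) = 0.016811
q = 0.199 * 0.016811
q = 0.003345 m^3/s/m

0.003345


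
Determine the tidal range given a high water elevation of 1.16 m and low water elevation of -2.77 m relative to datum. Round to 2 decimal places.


Tidal range = High water - Low water
Tidal range = 1.16 - (-2.77)
Tidal range = 3.93 m

3.93


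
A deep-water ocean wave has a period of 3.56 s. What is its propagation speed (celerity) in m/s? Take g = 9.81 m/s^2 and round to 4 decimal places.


We use the deep-water celerity formula:
C = g * T / (2 * pi)
C = 9.81 * 3.56 / (2 * 3.14159...)
C = 34.923600 / 6.283185
C = 5.5583 m/s

5.5583


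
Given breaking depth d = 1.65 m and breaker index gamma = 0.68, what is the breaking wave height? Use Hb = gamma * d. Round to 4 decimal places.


Hb = gamma * d
Hb = 0.68 * 1.65
Hb = 1.1220 m

1.1220


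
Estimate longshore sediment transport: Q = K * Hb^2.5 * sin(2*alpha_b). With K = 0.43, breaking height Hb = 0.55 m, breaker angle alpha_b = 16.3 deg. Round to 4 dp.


Q = K * Hb^2.5 * sin(2 * alpha_b)
Hb^2.5 = 0.55^2.5 = 0.224340
sin(2 * 16.3) = sin(32.6) = 0.538771
Q = 0.43 * 0.224340 * 0.538771
Q = 0.0520 m^3/s

0.0520


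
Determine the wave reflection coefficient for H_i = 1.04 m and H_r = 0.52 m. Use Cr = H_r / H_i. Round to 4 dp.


Cr = H_r / H_i
Cr = 0.52 / 1.04
Cr = 0.5000

0.5000


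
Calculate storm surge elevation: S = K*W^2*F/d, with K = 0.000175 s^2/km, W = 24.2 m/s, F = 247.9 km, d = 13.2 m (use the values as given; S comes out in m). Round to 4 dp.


S = K * W^2 * F / d
W^2 = 24.2^2 = 585.64
S = 0.000175 * 585.64 * 247.9 / 13.2
Numerator = 0.000175 * 585.64 * 247.9 = 25.406527
S = 25.406527 / 13.2 = 1.9247 m

1.9247


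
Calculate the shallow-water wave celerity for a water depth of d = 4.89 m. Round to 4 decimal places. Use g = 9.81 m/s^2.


Using the shallow-water approximation:
C = sqrt(g * d) = sqrt(9.81 * 4.89)
C = sqrt(47.9709)
C = 6.9261 m/s

6.9261


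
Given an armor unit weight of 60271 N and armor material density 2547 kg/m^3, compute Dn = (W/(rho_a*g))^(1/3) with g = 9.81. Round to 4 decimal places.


V = W / (rho_a * g)
V = 60271 / (2547 * 9.81)
V = 60271 / 24986.07
V = 2.412184 m^3
Dn = V^(1/3) = 2.412184^(1/3)
Dn = 1.3411 m

1.3411


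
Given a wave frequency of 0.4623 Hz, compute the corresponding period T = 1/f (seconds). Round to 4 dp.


T = 1 / f
T = 1 / 0.4623
T = 2.1631 s

2.1631


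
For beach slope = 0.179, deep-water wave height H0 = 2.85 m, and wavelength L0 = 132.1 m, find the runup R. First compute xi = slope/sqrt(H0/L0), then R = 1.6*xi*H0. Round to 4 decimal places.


xi = slope / sqrt(H0/L0)
H0/L0 = 2.85/132.1 = 0.021575
sqrt(0.021575) = 0.146883
xi = 0.179 / 0.146883 = 1.218658
R = 1.6 * xi * H0 = 1.6 * 1.218658 * 2.85
R = 5.5571 m

5.5571


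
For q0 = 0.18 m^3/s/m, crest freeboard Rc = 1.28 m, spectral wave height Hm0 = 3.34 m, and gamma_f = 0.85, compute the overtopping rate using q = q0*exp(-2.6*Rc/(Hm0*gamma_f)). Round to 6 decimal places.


q = q0 * exp(-2.6 * Rc / (Hm0 * gamma_f))
Exponent = -2.6 * 1.28 / (3.34 * 0.85)
= -2.6 * 1.28 / 2.8390
= -1.172244
exp(-1.172244) = 0.309671
q = 0.18 * 0.309671
q = 0.055741 m^3/s/m

0.055741


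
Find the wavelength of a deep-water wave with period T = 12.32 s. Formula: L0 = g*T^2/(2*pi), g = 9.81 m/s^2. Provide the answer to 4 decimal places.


L0 = g * T^2 / (2 * pi)
L0 = 9.81 * 12.32^2 / (2 * pi)
L0 = 9.81 * 151.7824 / 6.28319
L0 = 1488.9853 / 6.28319
L0 = 236.9794 m

236.9794


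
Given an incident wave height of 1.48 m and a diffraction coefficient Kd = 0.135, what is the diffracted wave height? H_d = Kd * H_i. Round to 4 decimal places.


H_d = Kd * H_i
H_d = 0.135 * 1.48
H_d = 0.1998 m

0.1998


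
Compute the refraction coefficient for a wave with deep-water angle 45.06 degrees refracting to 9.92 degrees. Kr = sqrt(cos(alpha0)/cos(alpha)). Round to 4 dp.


Kr = sqrt(cos(alpha0) / cos(alpha))
cos(45.06) = 0.706366
cos(9.92) = 0.985049
Kr = sqrt(0.706366 / 0.985049)
Kr = sqrt(0.717087)
Kr = 0.8468

0.8468


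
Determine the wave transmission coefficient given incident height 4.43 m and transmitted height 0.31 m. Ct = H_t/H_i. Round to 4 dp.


Ct = H_t / H_i
Ct = 0.31 / 4.43
Ct = 0.0700

0.0700


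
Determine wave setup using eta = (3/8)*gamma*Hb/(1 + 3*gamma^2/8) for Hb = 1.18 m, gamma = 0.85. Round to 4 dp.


eta = (3/8) * gamma * Hb / (1 + 3*gamma^2/8)
Numerator = (3/8) * 0.85 * 1.18 = 0.376125
Denominator = 1 + 3*0.85^2/8 = 1 + 0.270938 = 1.270938
eta = 0.376125 / 1.270938
eta = 0.2959 m

0.2959


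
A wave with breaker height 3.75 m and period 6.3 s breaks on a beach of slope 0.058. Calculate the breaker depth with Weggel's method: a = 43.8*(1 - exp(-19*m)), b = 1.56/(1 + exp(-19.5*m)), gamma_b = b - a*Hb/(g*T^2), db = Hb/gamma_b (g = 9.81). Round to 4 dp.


a = 43.8 * (1 - exp(-19 * m))
exp(-19 * 0.058) = exp(-1.1020) = 0.332206
a = 43.8 * (1 - 0.332206) = 29.249377
b = 1.56 / (1 + exp(-19.5 * m))
exp(-19.5 * 0.058) = exp(-1.1310) = 0.322710
b = 1.56 / (1 + 0.322710) = 1.179397
Hb / (g * T^2) = 3.75 / (9.81 * 6.3^2) = 3.75 / 389.3589 = 0.00963122
gamma_b = b - a * Hb/(g*T^2) = 1.179397 - 29.249377 * 0.00963122 = 0.897689
db = Hb / gamma_b = 3.75 / 0.897689
db = 4.1774 m

4.1774


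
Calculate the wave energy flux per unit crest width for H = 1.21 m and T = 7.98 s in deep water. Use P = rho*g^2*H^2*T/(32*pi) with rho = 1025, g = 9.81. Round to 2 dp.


P = rho * g^2 * H^2 * T / (32 * pi)
P = 1025 * 9.81^2 * 1.21^2 * 7.98 / (32 * pi)
P = 1025 * 96.2361 * 1.4641 * 7.98 / 100.53096
P = 11463.99 W/m

11463.99


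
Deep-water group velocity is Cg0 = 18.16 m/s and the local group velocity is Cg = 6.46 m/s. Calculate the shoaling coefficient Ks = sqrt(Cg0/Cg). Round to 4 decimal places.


Ks = sqrt(Cg0 / Cg)
Ks = sqrt(18.16 / 6.46)
Ks = sqrt(2.8111)
Ks = 1.6766

1.6766


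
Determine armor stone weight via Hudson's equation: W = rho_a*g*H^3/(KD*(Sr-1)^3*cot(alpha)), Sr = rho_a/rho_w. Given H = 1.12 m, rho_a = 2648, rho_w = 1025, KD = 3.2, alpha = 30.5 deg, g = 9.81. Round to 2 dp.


Sr = rho_a / rho_w = 2648 / 1025 = 2.583415
(Sr - 1) = 1.583415
(Sr - 1)^3 = 3.969940
cot(30.5) = 1 / tan(30.5) = 1 / 0.589045 = 1.697663
Numerator = 2648 * 9.81 * 1.12^3 = 36495.6461
Denominator = 3.2 * 3.969940 * 1.697663 = 21.566787
W = 36495.6461 / 21.566787
W = 1692.22 N

1692.22


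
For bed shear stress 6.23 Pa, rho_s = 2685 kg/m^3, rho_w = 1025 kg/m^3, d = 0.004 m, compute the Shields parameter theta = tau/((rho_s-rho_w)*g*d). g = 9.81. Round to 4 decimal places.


theta = tau / ((rho_s - rho_w) * g * d)
rho_s - rho_w = 2685 - 1025 = 1660
Denominator = 1660 * 9.81 * 0.004 = 65.138400
theta = 6.23 / 65.138400
theta = 0.0956

0.0956


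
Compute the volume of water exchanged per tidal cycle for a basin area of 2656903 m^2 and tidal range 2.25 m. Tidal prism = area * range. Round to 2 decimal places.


Tidal prism = Area * Tidal range
P = 2656903 * 2.25
P = 5978031.75 m^3

5978031.75


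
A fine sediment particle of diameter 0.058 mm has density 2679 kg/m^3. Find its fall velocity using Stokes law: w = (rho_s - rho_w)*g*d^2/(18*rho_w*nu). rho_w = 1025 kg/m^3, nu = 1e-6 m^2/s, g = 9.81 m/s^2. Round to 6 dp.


w = (rho_s - rho_w) * g * d^2 / (18 * rho_w * nu)
d = 0.058 mm = 0.000058 m
rho_s - rho_w = 2679 - 1025 = 1654
Numerator = 1654 * 9.81 * (0.000058)^2 = 0.000054583389
Denominator = 18 * 1025 * 1e-6 = 0.018450
w = 0.002958 m/s

0.002958


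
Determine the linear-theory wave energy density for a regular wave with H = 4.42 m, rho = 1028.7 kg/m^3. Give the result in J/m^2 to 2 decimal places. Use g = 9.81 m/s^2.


E = (1/8) * rho * g * H^2
E = (1/8) * 1028.7 * 9.81 * 4.42^2
E = 0.125 * 1028.7 * 9.81 * 19.5364
E = 24644.06 J/m^2

24644.06


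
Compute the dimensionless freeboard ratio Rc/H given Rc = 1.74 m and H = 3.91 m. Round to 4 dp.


Relative freeboard = Rc / H
= 1.74 / 3.91
= 0.4450

0.4450


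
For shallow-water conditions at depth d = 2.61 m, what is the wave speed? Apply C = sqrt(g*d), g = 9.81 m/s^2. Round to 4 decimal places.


Using the shallow-water approximation:
C = sqrt(g * d) = sqrt(9.81 * 2.61)
C = sqrt(25.6041)
C = 5.0600 m/s

5.0600


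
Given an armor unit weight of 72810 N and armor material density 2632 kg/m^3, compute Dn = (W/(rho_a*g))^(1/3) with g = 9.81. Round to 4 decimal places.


V = W / (rho_a * g)
V = 72810 / (2632 * 9.81)
V = 72810 / 25819.92
V = 2.819916 m^3
Dn = V^(1/3) = 2.819916^(1/3)
Dn = 1.4128 m

1.4128


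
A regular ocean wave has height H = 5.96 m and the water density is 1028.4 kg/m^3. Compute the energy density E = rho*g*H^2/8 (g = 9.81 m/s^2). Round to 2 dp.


E = (1/8) * rho * g * H^2
E = (1/8) * 1028.4 * 9.81 * 5.96^2
E = 0.125 * 1028.4 * 9.81 * 35.5216
E = 44795.42 J/m^2

44795.42


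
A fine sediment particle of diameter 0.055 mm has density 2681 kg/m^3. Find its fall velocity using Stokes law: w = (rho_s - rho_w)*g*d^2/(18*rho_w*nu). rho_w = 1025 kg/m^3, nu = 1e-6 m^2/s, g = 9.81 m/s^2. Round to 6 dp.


w = (rho_s - rho_w) * g * d^2 / (18 * rho_w * nu)
d = 0.055 mm = 0.000055 m
rho_s - rho_w = 2681 - 1025 = 1656
Numerator = 1656 * 9.81 * (0.000055)^2 = 0.000049142214
Denominator = 18 * 1025 * 1e-6 = 0.018450
w = 0.002664 m/s

0.002664


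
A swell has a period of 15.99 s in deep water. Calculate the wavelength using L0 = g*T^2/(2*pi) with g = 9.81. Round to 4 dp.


L0 = g * T^2 / (2 * pi)
L0 = 9.81 * 15.99^2 / (2 * pi)
L0 = 9.81 * 255.6801 / 6.28319
L0 = 2508.2218 / 6.28319
L0 = 399.1959 m

399.1959


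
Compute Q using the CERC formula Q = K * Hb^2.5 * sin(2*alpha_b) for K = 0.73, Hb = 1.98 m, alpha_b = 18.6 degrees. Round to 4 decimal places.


Q = K * Hb^2.5 * sin(2 * alpha_b)
Hb^2.5 = 1.98^2.5 = 5.516492
sin(2 * 18.6) = sin(37.2) = 0.604599
Q = 0.73 * 5.516492 * 0.604599
Q = 2.4347 m^3/s

2.4347


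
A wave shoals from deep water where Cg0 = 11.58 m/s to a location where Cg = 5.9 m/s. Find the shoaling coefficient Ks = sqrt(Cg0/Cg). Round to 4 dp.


Ks = sqrt(Cg0 / Cg)
Ks = sqrt(11.58 / 5.9)
Ks = sqrt(1.9627)
Ks = 1.4010

1.4010


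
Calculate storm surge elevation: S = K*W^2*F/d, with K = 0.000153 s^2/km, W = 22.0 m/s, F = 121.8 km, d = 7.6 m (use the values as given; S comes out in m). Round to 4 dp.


S = K * W^2 * F / d
W^2 = 22.0^2 = 484.00
S = 0.000153 * 484.00 * 121.8 / 7.6
Numerator = 0.000153 * 484.00 * 121.8 = 9.019534
S = 9.019534 / 7.6 = 1.1868 m

1.1868


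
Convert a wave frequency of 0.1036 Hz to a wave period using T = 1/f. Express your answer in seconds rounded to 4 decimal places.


T = 1 / f
T = 1 / 0.1036
T = 9.6525 s

9.6525


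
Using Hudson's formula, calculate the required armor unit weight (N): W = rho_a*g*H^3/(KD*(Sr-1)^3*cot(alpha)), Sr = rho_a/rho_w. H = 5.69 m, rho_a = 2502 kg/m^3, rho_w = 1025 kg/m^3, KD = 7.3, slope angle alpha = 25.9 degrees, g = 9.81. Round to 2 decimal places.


Sr = rho_a / rho_w = 2502 / 1025 = 2.440976
(Sr - 1) = 1.440976
(Sr - 1)^3 = 2.992057
cot(25.9) = 1 / tan(25.9) = 1 / 0.485574 = 2.059419
Numerator = 2502 * 9.81 * 5.69^3 = 4521610.1173
Denominator = 7.3 * 2.992057 * 2.059419 = 44.981860
W = 4521610.1173 / 44.981860
W = 100520.75 N

100520.75


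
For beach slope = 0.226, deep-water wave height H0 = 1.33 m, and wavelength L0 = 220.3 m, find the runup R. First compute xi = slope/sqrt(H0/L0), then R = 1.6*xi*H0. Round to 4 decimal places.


xi = slope / sqrt(H0/L0)
H0/L0 = 1.33/220.3 = 0.006037
sqrt(0.006037) = 0.077700
xi = 0.226 / 0.077700 = 2.908639
R = 1.6 * xi * H0 = 1.6 * 2.908639 * 1.33
R = 6.1896 m

6.1896


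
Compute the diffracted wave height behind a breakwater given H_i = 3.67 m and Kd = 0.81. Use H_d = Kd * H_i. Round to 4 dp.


H_d = Kd * H_i
H_d = 0.81 * 3.67
H_d = 2.9727 m

2.9727


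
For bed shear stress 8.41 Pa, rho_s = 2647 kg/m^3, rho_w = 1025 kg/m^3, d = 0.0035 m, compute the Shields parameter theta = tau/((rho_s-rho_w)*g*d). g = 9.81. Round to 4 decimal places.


theta = tau / ((rho_s - rho_w) * g * d)
rho_s - rho_w = 2647 - 1025 = 1622
Denominator = 1622 * 9.81 * 0.0035 = 55.691370
theta = 8.41 / 55.691370
theta = 0.1510

0.1510


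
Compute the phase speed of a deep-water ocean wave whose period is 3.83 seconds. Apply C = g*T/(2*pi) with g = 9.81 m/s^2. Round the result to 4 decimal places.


We use the deep-water celerity formula:
C = g * T / (2 * pi)
C = 9.81 * 3.83 / (2 * 3.14159...)
C = 37.572300 / 6.283185
C = 5.9798 m/s

5.9798


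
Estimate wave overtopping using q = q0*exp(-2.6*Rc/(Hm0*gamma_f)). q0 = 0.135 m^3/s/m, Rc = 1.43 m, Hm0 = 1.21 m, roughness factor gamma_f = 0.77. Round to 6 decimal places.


q = q0 * exp(-2.6 * Rc / (Hm0 * gamma_f))
Exponent = -2.6 * 1.43 / (1.21 * 0.77)
= -2.6 * 1.43 / 0.9317
= -3.990555
exp(-3.990555) = 0.018489
q = 0.135 * 0.018489
q = 0.002496 m^3/s/m

0.002496


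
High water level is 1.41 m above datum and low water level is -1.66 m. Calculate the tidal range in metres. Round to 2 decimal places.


Tidal range = High water - Low water
Tidal range = 1.41 - (-1.66)
Tidal range = 3.07 m

3.07


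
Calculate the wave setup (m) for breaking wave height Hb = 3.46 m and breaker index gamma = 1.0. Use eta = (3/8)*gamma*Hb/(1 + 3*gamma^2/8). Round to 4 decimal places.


eta = (3/8) * gamma * Hb / (1 + 3*gamma^2/8)
Numerator = (3/8) * 1.0 * 3.46 = 1.297500
Denominator = 1 + 3*1.0^2/8 = 1 + 0.375000 = 1.375000
eta = 1.297500 / 1.375000
eta = 0.9436 m

0.9436


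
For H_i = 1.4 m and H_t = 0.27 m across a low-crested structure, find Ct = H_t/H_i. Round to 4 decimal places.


Ct = H_t / H_i
Ct = 0.27 / 1.4
Ct = 0.1929

0.1929


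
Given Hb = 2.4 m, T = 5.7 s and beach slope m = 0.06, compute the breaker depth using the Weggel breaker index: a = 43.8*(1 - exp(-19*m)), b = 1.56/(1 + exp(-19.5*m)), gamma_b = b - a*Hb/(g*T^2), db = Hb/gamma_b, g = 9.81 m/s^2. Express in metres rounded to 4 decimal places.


a = 43.8 * (1 - exp(-19 * m))
exp(-19 * 0.06) = exp(-1.1400) = 0.319819
a = 43.8 * (1 - 0.319819) = 29.791927
b = 1.56 / (1 + exp(-19.5 * m))
exp(-19.5 * 0.06) = exp(-1.1700) = 0.310367
b = 1.56 / (1 + 0.310367) = 1.190506
Hb / (g * T^2) = 2.4 / (9.81 * 5.7^2) = 2.4 / 318.7269 = 0.00752996
gamma_b = b - a * Hb/(g*T^2) = 1.190506 - 29.791927 * 0.00752996 = 0.966174
db = Hb / gamma_b = 2.4 / 0.966174
db = 2.4840 m

2.4840


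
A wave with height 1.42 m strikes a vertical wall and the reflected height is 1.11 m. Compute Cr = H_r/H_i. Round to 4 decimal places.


Cr = H_r / H_i
Cr = 1.11 / 1.42
Cr = 0.7817

0.7817


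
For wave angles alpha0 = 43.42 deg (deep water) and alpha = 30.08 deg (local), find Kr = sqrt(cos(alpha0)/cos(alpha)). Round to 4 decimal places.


Kr = sqrt(cos(alpha0) / cos(alpha))
cos(43.42) = 0.726335
cos(30.08) = 0.865326
Kr = sqrt(0.726335 / 0.865326)
Kr = sqrt(0.839377)
Kr = 0.9162

0.9162


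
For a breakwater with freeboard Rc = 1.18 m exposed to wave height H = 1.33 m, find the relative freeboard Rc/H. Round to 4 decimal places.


Relative freeboard = Rc / H
= 1.18 / 1.33
= 0.8872

0.8872


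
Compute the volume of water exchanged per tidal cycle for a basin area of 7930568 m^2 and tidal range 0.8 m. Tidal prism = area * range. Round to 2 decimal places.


Tidal prism = Area * Tidal range
P = 7930568 * 0.8
P = 6344454.40 m^3

6344454.40


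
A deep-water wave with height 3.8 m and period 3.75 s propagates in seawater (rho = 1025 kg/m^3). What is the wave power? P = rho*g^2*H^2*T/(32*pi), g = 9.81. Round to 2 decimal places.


P = rho * g^2 * H^2 * T / (32 * pi)
P = 1025 * 9.81^2 * 3.8^2 * 3.75 / (32 * pi)
P = 1025 * 96.2361 * 14.4400 * 3.75 / 100.53096
P = 53132.53 W/m

53132.53


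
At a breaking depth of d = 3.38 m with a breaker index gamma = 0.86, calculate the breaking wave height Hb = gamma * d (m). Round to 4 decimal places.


Hb = gamma * d
Hb = 0.86 * 3.38
Hb = 2.9068 m

2.9068


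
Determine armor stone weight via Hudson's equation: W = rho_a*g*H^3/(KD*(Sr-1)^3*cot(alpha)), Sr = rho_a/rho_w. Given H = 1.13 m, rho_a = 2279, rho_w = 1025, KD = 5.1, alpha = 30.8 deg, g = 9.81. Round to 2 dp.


Sr = rho_a / rho_w = 2279 / 1025 = 2.223415
(Sr - 1) = 1.223415
(Sr - 1)^3 = 1.831138
cot(30.8) = 1 / tan(30.8) = 1 / 0.596120 = 1.677516
Numerator = 2279 * 9.81 * 1.13^3 = 32258.8338
Denominator = 5.1 * 1.831138 * 1.677516 = 15.665987
W = 32258.8338 / 15.665987
W = 2059.16 N

2059.16


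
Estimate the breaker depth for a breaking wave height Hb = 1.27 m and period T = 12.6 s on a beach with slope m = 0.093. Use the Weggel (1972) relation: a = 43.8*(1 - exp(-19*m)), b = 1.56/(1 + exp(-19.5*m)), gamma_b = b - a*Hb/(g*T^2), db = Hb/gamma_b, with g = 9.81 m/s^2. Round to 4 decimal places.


a = 43.8 * (1 - exp(-19 * m))
exp(-19 * 0.093) = exp(-1.7670) = 0.170845
a = 43.8 * (1 - 0.170845) = 36.317000
b = 1.56 / (1 + exp(-19.5 * m))
exp(-19.5 * 0.093) = exp(-1.8135) = 0.163082
b = 1.56 / (1 + 0.163082) = 1.341264
Hb / (g * T^2) = 1.27 / (9.81 * 12.6^2) = 1.27 / 1557.4356 = 0.00081544
gamma_b = b - a * Hb/(g*T^2) = 1.341264 - 36.317000 * 0.00081544 = 1.311649
db = Hb / gamma_b = 1.27 / 1.311649
db = 0.9682 m

0.9682


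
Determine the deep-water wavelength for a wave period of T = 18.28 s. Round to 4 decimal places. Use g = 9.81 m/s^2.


L0 = g * T^2 / (2 * pi)
L0 = 9.81 * 18.28^2 / (2 * pi)
L0 = 9.81 * 334.1584 / 6.28319
L0 = 3278.0939 / 6.28319
L0 = 521.7248 m

521.7248


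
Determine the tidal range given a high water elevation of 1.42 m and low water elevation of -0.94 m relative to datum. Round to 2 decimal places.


Tidal range = High water - Low water
Tidal range = 1.42 - (-0.94)
Tidal range = 2.36 m

2.36


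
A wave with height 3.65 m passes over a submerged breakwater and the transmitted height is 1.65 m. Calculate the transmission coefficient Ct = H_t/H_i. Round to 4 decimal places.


Ct = H_t / H_i
Ct = 1.65 / 3.65
Ct = 0.4521

0.4521


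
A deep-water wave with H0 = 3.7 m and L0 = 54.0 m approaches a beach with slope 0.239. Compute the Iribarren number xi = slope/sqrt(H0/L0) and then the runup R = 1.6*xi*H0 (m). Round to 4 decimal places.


xi = slope / sqrt(H0/L0)
H0/L0 = 3.7/54.0 = 0.068519
sqrt(0.068519) = 0.261760
xi = 0.239 / 0.261760 = 0.913049
R = 1.6 * xi * H0 = 1.6 * 0.913049 * 3.7
R = 5.4052 m

5.4052


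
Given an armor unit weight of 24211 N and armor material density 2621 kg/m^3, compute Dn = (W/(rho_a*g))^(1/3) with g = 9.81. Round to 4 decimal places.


V = W / (rho_a * g)
V = 24211 / (2621 * 9.81)
V = 24211 / 25712.01
V = 0.941622 m^3
Dn = V^(1/3) = 0.941622^(1/3)
Dn = 0.9801 m

0.9801


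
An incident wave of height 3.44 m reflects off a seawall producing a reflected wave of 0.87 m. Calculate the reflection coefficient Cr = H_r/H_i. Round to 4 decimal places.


Cr = H_r / H_i
Cr = 0.87 / 3.44
Cr = 0.2529

0.2529


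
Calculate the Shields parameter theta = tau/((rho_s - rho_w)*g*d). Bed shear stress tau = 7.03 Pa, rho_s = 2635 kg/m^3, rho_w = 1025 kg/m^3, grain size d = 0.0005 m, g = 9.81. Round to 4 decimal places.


theta = tau / ((rho_s - rho_w) * g * d)
rho_s - rho_w = 2635 - 1025 = 1610
Denominator = 1610 * 9.81 * 0.0005 = 7.897050
theta = 7.03 / 7.897050
theta = 0.8902

0.8902


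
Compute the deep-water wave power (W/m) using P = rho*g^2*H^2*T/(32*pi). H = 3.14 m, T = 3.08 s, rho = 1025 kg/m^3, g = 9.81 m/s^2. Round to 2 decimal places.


P = rho * g^2 * H^2 * T / (32 * pi)
P = 1025 * 9.81^2 * 3.14^2 * 3.08 / (32 * pi)
P = 1025 * 96.2361 * 9.8596 * 3.08 / 100.53096
P = 29796.97 W/m

29796.97


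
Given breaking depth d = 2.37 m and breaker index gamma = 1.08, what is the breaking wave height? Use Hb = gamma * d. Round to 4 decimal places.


Hb = gamma * d
Hb = 1.08 * 2.37
Hb = 2.5596 m

2.5596


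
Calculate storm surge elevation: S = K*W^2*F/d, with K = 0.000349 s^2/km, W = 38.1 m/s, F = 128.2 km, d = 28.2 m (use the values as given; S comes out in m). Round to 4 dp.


S = K * W^2 * F / d
W^2 = 38.1^2 = 1451.61
S = 0.000349 * 1451.61 * 128.2 / 28.2
Numerator = 0.000349 * 1451.61 * 128.2 = 64.947644
S = 64.947644 / 28.2 = 2.3031 m

2.3031


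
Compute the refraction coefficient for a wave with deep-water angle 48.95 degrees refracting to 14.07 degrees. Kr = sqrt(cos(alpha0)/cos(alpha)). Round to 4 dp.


Kr = sqrt(cos(alpha0) / cos(alpha))
cos(48.95) = 0.656717
cos(14.07) = 0.969999
Kr = sqrt(0.656717 / 0.969999)
Kr = sqrt(0.677029)
Kr = 0.8228

0.8228


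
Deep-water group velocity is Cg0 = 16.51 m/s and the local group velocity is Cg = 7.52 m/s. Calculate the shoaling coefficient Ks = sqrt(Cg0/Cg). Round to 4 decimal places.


Ks = sqrt(Cg0 / Cg)
Ks = sqrt(16.51 / 7.52)
Ks = sqrt(2.1955)
Ks = 1.4817

1.4817


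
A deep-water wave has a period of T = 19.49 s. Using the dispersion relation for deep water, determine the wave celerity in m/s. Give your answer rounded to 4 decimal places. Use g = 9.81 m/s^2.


We use the deep-water celerity formula:
C = g * T / (2 * pi)
C = 9.81 * 19.49 / (2 * 3.14159...)
C = 191.196900 / 6.283185
C = 30.4299 m/s

30.4299


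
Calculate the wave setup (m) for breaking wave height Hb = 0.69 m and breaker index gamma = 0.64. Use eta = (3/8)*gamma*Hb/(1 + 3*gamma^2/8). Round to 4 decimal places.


eta = (3/8) * gamma * Hb / (1 + 3*gamma^2/8)
Numerator = (3/8) * 0.64 * 0.69 = 0.165600
Denominator = 1 + 3*0.64^2/8 = 1 + 0.153600 = 1.153600
eta = 0.165600 / 1.153600
eta = 0.1436 m

0.1436


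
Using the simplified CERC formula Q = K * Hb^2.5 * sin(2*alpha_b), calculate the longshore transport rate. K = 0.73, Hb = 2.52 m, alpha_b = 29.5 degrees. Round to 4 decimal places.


Q = K * Hb^2.5 * sin(2 * alpha_b)
Hb^2.5 = 2.52^2.5 = 10.080947
sin(2 * 29.5) = sin(59.0) = 0.857167
Q = 0.73 * 10.080947 * 0.857167
Q = 6.3080 m^3/s

6.3080


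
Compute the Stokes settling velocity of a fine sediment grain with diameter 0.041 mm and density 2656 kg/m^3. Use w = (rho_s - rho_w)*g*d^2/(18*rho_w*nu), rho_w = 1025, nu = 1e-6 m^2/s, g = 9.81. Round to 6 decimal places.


w = (rho_s - rho_w) * g * d^2 / (18 * rho_w * nu)
d = 0.041 mm = 0.000041 m
rho_s - rho_w = 2656 - 1025 = 1631
Numerator = 1631 * 9.81 * (0.000041)^2 = 0.000026896185
Denominator = 18 * 1025 * 1e-6 = 0.018450
w = 0.001458 m/s

0.001458


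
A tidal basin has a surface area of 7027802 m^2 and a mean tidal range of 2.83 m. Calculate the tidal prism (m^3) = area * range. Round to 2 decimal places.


Tidal prism = Area * Tidal range
P = 7027802 * 2.83
P = 19888679.66 m^3

19888679.66


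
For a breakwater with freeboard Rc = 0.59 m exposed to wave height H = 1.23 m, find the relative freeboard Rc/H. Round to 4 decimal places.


Relative freeboard = Rc / H
= 0.59 / 1.23
= 0.4797

0.4797


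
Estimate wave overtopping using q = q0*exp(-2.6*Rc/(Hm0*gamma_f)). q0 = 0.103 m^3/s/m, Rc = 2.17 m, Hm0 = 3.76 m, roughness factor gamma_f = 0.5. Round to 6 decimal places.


q = q0 * exp(-2.6 * Rc / (Hm0 * gamma_f))
Exponent = -2.6 * 2.17 / (3.76 * 0.5)
= -2.6 * 2.17 / 1.8800
= -3.001064
exp(-3.001064) = 0.049734
q = 0.103 * 0.049734
q = 0.005123 m^3/s/m

0.005123


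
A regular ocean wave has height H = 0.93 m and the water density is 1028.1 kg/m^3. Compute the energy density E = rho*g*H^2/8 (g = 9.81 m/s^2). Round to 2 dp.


E = (1/8) * rho * g * H^2
E = (1/8) * 1028.1 * 9.81 * 0.93^2
E = 0.125 * 1028.1 * 9.81 * 0.8649
E = 1090.39 J/m^2

1090.39


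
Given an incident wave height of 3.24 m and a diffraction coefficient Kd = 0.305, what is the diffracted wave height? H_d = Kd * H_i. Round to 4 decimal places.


H_d = Kd * H_i
H_d = 0.305 * 3.24
H_d = 0.9882 m

0.9882


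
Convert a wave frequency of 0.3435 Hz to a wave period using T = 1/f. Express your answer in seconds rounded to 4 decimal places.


T = 1 / f
T = 1 / 0.3435
T = 2.9112 s

2.9112


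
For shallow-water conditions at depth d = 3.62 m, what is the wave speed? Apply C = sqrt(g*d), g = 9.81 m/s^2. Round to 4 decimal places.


Using the shallow-water approximation:
C = sqrt(g * d) = sqrt(9.81 * 3.62)
C = sqrt(35.5122)
C = 5.9592 m/s

5.9592


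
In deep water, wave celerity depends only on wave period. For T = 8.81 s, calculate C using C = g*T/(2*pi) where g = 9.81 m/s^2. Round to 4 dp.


We use the deep-water celerity formula:
C = g * T / (2 * pi)
C = 9.81 * 8.81 / (2 * 3.14159...)
C = 86.426100 / 6.283185
C = 13.7551 m/s

13.7551


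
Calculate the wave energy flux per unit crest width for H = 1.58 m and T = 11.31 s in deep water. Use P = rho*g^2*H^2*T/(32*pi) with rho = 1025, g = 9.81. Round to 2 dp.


P = rho * g^2 * H^2 * T / (32 * pi)
P = 1025 * 9.81^2 * 1.58^2 * 11.31 / (32 * pi)
P = 1025 * 96.2361 * 2.4964 * 11.31 / 100.53096
P = 27703.77 W/m

27703.77


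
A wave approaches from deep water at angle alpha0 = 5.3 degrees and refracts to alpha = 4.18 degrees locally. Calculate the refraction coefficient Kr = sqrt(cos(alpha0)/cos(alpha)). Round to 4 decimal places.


Kr = sqrt(cos(alpha0) / cos(alpha))
cos(5.3) = 0.995725
cos(4.18) = 0.997340
Kr = sqrt(0.995725 / 0.997340)
Kr = sqrt(0.998380)
Kr = 0.9992

0.9992


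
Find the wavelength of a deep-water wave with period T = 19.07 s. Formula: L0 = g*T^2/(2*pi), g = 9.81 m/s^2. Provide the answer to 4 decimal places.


L0 = g * T^2 / (2 * pi)
L0 = 9.81 * 19.07^2 / (2 * pi)
L0 = 9.81 * 363.6649 / 6.28319
L0 = 3567.5527 / 6.28319
L0 = 567.7936 m

567.7936


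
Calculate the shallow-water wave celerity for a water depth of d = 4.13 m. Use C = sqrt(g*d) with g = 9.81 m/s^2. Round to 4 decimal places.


Using the shallow-water approximation:
C = sqrt(g * d) = sqrt(9.81 * 4.13)
C = sqrt(40.5153)
C = 6.3652 m/s

6.3652


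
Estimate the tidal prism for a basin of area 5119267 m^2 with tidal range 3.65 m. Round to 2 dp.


Tidal prism = Area * Tidal range
P = 5119267 * 3.65
P = 18685324.55 m^3

18685324.55


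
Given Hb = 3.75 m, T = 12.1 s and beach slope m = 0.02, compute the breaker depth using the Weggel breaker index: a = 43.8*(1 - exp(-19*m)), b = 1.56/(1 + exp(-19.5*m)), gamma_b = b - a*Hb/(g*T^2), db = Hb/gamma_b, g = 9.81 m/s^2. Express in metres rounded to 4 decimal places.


a = 43.8 * (1 - exp(-19 * m))
exp(-19 * 0.02) = exp(-0.3800) = 0.683861
a = 43.8 * (1 - 0.683861) = 13.846870
b = 1.56 / (1 + exp(-19.5 * m))
exp(-19.5 * 0.02) = exp(-0.3900) = 0.677057
b = 1.56 / (1 + 0.677057) = 0.930201
Hb / (g * T^2) = 3.75 / (9.81 * 12.1^2) = 3.75 / 1436.2821 = 0.00261091
gamma_b = b - a * Hb/(g*T^2) = 0.930201 - 13.846870 * 0.00261091 = 0.894048
db = Hb / gamma_b = 3.75 / 0.894048
db = 4.1944 m

4.1944


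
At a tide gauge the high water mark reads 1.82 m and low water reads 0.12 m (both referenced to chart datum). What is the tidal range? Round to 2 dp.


Tidal range = High water - Low water
Tidal range = 1.82 - (0.12)
Tidal range = 1.70 m

1.70


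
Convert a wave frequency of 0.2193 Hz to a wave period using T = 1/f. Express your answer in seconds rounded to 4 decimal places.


T = 1 / f
T = 1 / 0.2193
T = 4.5600 s

4.5600


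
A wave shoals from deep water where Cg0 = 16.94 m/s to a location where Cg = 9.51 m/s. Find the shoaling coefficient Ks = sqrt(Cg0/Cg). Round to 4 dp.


Ks = sqrt(Cg0 / Cg)
Ks = sqrt(16.94 / 9.51)
Ks = sqrt(1.7813)
Ks = 1.3346

1.3346


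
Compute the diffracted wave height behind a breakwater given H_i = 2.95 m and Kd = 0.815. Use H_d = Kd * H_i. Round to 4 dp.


H_d = Kd * H_i
H_d = 0.815 * 2.95
H_d = 2.4043 m

2.4043


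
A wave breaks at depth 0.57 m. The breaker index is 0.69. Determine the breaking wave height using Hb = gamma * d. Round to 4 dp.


Hb = gamma * d
Hb = 0.69 * 0.57
Hb = 0.3933 m

0.3933


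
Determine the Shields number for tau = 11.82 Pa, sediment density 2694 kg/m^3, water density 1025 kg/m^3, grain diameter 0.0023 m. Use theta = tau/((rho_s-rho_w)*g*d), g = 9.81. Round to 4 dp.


theta = tau / ((rho_s - rho_w) * g * d)
rho_s - rho_w = 2694 - 1025 = 1669
Denominator = 1669 * 9.81 * 0.0023 = 37.657647
theta = 11.82 / 37.657647
theta = 0.3139

0.3139


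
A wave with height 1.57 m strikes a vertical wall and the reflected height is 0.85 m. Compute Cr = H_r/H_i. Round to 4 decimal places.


Cr = H_r / H_i
Cr = 0.85 / 1.57
Cr = 0.5414

0.5414


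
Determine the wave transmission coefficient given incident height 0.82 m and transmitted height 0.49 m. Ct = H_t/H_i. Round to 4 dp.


Ct = H_t / H_i
Ct = 0.49 / 0.82
Ct = 0.5976

0.5976


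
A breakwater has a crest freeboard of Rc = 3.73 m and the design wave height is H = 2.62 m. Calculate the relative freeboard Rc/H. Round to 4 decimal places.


Relative freeboard = Rc / H
= 3.73 / 2.62
= 1.4237

1.4237


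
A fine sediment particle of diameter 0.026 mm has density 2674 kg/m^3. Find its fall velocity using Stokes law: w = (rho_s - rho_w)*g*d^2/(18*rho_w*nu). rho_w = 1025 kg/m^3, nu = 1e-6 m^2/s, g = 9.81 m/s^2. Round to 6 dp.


w = (rho_s - rho_w) * g * d^2 / (18 * rho_w * nu)
d = 0.026 mm = 0.000026 m
rho_s - rho_w = 2674 - 1025 = 1649
Numerator = 1649 * 9.81 * (0.000026)^2 = 0.000010935442
Denominator = 18 * 1025 * 1e-6 = 0.018450
w = 0.000593 m/s

0.000593


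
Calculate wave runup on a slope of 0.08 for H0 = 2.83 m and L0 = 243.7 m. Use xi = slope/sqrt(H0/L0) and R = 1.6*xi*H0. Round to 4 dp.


xi = slope / sqrt(H0/L0)
H0/L0 = 2.83/243.7 = 0.011613
sqrt(0.011613) = 0.107762
xi = 0.08 / 0.107762 = 0.742377
R = 1.6 * xi * H0 = 1.6 * 0.742377 * 2.83
R = 3.3615 m

3.3615


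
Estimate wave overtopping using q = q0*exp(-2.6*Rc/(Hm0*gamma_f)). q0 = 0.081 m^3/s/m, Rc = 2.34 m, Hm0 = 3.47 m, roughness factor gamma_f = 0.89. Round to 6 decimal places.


q = q0 * exp(-2.6 * Rc / (Hm0 * gamma_f))
Exponent = -2.6 * 2.34 / (3.47 * 0.89)
= -2.6 * 2.34 / 3.0883
= -1.970016
exp(-1.970016) = 0.139455
q = 0.081 * 0.139455
q = 0.011296 m^3/s/m

0.011296


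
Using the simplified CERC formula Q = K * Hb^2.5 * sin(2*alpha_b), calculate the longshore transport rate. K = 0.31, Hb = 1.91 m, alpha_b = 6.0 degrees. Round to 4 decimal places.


Q = K * Hb^2.5 * sin(2 * alpha_b)
Hb^2.5 = 1.91^2.5 = 5.041775
sin(2 * 6.0) = sin(12.0) = 0.207912
Q = 0.31 * 5.041775 * 0.207912
Q = 0.3250 m^3/s

0.3250


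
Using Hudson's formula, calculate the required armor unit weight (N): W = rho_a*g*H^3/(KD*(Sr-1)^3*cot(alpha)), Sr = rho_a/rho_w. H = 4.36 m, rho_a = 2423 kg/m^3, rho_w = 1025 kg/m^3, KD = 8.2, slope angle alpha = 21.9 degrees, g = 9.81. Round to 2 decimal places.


Sr = rho_a / rho_w = 2423 / 1025 = 2.363902
(Sr - 1) = 1.363902
(Sr - 1)^3 = 2.537172
cot(21.9) = 1 / tan(21.9) = 1 / 0.401997 = 2.487578
Numerator = 2423 * 9.81 * 4.36^3 = 1970071.0508
Denominator = 8.2 * 2.537172 * 2.487578 = 51.753592
W = 1970071.0508 / 51.753592
W = 38066.36 N

38066.36


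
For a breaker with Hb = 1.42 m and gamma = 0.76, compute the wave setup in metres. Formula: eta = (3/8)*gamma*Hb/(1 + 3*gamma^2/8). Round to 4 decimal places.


eta = (3/8) * gamma * Hb / (1 + 3*gamma^2/8)
Numerator = (3/8) * 0.76 * 1.42 = 0.404700
Denominator = 1 + 3*0.76^2/8 = 1 + 0.216600 = 1.216600
eta = 0.404700 / 1.216600
eta = 0.3326 m

0.3326


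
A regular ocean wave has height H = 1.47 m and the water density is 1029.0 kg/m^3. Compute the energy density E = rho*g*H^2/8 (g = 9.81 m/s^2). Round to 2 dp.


E = (1/8) * rho * g * H^2
E = (1/8) * 1029.0 * 9.81 * 1.47^2
E = 0.125 * 1029.0 * 9.81 * 2.1609
E = 2726.65 J/m^2

2726.65


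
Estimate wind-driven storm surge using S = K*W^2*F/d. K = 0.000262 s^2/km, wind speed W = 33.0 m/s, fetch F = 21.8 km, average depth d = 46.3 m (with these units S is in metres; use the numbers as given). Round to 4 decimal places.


S = K * W^2 * F / d
W^2 = 33.0^2 = 1089.00
S = 0.000262 * 1089.00 * 21.8 / 46.3
Numerator = 0.000262 * 1089.00 * 21.8 = 6.219932
S = 6.219932 / 46.3 = 0.1343 m

0.1343


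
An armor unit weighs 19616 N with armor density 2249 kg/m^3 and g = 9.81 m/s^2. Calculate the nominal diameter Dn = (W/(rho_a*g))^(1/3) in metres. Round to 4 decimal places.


V = W / (rho_a * g)
V = 19616 / (2249 * 9.81)
V = 19616 / 22062.69
V = 0.889103 m^3
Dn = V^(1/3) = 0.889103^(1/3)
Dn = 0.9616 m

0.9616


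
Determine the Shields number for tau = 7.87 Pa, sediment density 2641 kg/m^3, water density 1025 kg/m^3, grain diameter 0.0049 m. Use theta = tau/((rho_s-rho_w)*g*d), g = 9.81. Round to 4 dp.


theta = tau / ((rho_s - rho_w) * g * d)
rho_s - rho_w = 2641 - 1025 = 1616
Denominator = 1616 * 9.81 * 0.0049 = 77.679504
theta = 7.87 / 77.679504
theta = 0.1013

0.1013


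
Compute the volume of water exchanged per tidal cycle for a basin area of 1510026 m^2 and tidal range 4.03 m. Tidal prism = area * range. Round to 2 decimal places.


Tidal prism = Area * Tidal range
P = 1510026 * 4.03
P = 6085404.78 m^3

6085404.78


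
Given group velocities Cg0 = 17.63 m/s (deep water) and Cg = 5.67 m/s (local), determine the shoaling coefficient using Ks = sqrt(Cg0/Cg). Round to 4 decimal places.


Ks = sqrt(Cg0 / Cg)
Ks = sqrt(17.63 / 5.67)
Ks = sqrt(3.1093)
Ks = 1.7633

1.7633


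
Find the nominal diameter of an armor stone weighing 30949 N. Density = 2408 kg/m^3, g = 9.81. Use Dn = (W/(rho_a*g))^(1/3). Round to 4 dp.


V = W / (rho_a * g)
V = 30949 / (2408 * 9.81)
V = 30949 / 23622.48
V = 1.310150 m^3
Dn = V^(1/3) = 1.310150^(1/3)
Dn = 1.0942 m

1.0942


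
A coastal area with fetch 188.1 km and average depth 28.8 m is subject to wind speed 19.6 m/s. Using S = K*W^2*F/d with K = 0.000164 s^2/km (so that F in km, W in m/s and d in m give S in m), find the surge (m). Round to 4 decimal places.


S = K * W^2 * F / d
W^2 = 19.6^2 = 384.16
S = 0.000164 * 384.16 * 188.1 / 28.8
Numerator = 0.000164 * 384.16 * 188.1 = 11.850721
S = 11.850721 / 28.8 = 0.4115 m

0.4115


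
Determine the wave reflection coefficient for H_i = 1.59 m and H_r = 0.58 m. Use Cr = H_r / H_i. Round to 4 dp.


Cr = H_r / H_i
Cr = 0.58 / 1.59
Cr = 0.3648

0.3648


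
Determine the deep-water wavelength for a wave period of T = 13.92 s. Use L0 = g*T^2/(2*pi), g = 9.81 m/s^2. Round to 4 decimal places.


L0 = g * T^2 / (2 * pi)
L0 = 9.81 * 13.92^2 / (2 * pi)
L0 = 9.81 * 193.7664 / 6.28319
L0 = 1900.8484 / 6.28319
L0 = 302.5294 m

302.5294


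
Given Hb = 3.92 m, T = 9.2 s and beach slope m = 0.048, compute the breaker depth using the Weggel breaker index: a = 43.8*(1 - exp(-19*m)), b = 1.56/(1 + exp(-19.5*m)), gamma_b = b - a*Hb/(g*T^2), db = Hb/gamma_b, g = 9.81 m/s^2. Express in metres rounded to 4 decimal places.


a = 43.8 * (1 - exp(-19 * m))
exp(-19 * 0.048) = exp(-0.9120) = 0.401720
a = 43.8 * (1 - 0.401720) = 26.204665
b = 1.56 / (1 + exp(-19.5 * m))
exp(-19.5 * 0.048) = exp(-0.9360) = 0.392193
b = 1.56 / (1 + 0.392193) = 1.120534
Hb / (g * T^2) = 3.92 / (9.81 * 9.2^2) = 3.92 / 830.3184 = 0.00472108
gamma_b = b - a * Hb/(g*T^2) = 1.120534 - 26.204665 * 0.00472108 = 0.996820
db = Hb / gamma_b = 3.92 / 0.996820
db = 3.9325 m

3.9325


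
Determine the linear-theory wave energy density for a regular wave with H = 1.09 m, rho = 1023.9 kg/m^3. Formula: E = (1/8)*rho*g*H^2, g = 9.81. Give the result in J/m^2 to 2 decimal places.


E = (1/8) * rho * g * H^2
E = (1/8) * 1023.9 * 9.81 * 1.09^2
E = 0.125 * 1023.9 * 9.81 * 1.1881
E = 1491.73 J/m^2

1491.73


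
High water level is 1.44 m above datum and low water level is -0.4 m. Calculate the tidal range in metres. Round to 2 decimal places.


Tidal range = High water - Low water
Tidal range = 1.44 - (-0.4)
Tidal range = 1.84 m

1.84


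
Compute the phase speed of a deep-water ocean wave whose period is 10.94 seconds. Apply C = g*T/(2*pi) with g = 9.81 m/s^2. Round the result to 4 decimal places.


We use the deep-water celerity formula:
C = g * T / (2 * pi)
C = 9.81 * 10.94 / (2 * 3.14159...)
C = 107.321400 / 6.283185
C = 17.0807 m/s

17.0807


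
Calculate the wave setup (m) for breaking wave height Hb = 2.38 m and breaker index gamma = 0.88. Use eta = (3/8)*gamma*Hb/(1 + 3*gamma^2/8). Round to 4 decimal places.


eta = (3/8) * gamma * Hb / (1 + 3*gamma^2/8)
Numerator = (3/8) * 0.88 * 2.38 = 0.785400
Denominator = 1 + 3*0.88^2/8 = 1 + 0.290400 = 1.290400
eta = 0.785400 / 1.290400
eta = 0.6086 m

0.6086


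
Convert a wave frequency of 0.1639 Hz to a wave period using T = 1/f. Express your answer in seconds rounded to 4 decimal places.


T = 1 / f
T = 1 / 0.1639
T = 6.1013 s

6.1013


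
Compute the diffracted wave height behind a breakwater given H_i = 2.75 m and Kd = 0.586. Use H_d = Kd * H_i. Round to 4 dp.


H_d = Kd * H_i
H_d = 0.586 * 2.75
H_d = 1.6115 m

1.6115


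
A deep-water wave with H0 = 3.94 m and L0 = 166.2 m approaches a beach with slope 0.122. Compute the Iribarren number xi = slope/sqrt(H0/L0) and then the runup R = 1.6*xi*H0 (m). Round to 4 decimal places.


xi = slope / sqrt(H0/L0)
H0/L0 = 3.94/166.2 = 0.023706
sqrt(0.023706) = 0.153969
xi = 0.122 / 0.153969 = 0.792369
R = 1.6 * xi * H0 = 1.6 * 0.792369 * 3.94
R = 4.9951 m

4.9951


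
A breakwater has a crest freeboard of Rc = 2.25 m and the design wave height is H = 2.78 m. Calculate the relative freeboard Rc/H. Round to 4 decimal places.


Relative freeboard = Rc / H
= 2.25 / 2.78
= 0.8094

0.8094


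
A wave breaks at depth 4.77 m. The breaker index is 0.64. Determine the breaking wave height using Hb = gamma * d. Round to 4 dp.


Hb = gamma * d
Hb = 0.64 * 4.77
Hb = 3.0528 m

3.0528


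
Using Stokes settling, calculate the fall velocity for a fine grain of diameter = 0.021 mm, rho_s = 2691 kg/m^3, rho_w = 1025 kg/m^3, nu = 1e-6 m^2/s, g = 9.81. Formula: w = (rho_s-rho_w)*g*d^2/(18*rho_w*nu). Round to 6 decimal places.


w = (rho_s - rho_w) * g * d^2 / (18 * rho_w * nu)
d = 0.021 mm = 0.000021 m
rho_s - rho_w = 2691 - 1025 = 1666
Numerator = 1666 * 9.81 * (0.000021)^2 = 0.000007207466
Denominator = 18 * 1025 * 1e-6 = 0.018450
w = 0.000391 m/s

0.000391


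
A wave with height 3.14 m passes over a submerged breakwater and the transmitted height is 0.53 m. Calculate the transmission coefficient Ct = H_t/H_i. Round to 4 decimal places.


Ct = H_t / H_i
Ct = 0.53 / 3.14
Ct = 0.1688

0.1688


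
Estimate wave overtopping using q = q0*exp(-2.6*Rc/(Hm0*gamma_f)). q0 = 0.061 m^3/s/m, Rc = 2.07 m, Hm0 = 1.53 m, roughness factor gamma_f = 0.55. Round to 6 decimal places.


q = q0 * exp(-2.6 * Rc / (Hm0 * gamma_f))
Exponent = -2.6 * 2.07 / (1.53 * 0.55)
= -2.6 * 2.07 / 0.8415
= -6.395722
exp(-6.395722) = 0.001669
q = 0.061 * 0.001669
q = 0.000102 m^3/s/m

0.000102


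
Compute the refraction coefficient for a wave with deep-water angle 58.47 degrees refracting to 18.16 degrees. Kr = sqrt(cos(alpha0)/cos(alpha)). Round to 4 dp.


Kr = sqrt(cos(alpha0) / cos(alpha))
cos(58.47) = 0.522945
cos(18.16) = 0.950190
Kr = sqrt(0.522945 / 0.950190)
Kr = sqrt(0.550358)
Kr = 0.7419

0.7419


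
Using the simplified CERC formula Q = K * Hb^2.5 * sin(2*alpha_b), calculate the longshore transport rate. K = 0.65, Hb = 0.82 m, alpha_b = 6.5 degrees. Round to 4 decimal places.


Q = K * Hb^2.5 * sin(2 * alpha_b)
Hb^2.5 = 0.82^2.5 = 0.608884
sin(2 * 6.5) = sin(13.0) = 0.224951
Q = 0.65 * 0.608884 * 0.224951
Q = 0.0890 m^3/s

0.0890


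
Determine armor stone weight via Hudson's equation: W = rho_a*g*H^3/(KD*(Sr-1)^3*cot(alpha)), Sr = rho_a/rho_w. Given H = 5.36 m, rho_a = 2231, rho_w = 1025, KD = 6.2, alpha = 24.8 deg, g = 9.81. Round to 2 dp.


Sr = rho_a / rho_w = 2231 / 1025 = 2.176585
(Sr - 1) = 1.176585
(Sr - 1)^3 = 1.628810
cot(24.8) = 1 / tan(24.8) = 1 / 0.462065 = 2.164198
Numerator = 2231 * 9.81 * 5.36^3 = 3370256.4362
Denominator = 6.2 * 1.628810 * 2.164198 = 21.855415
W = 3370256.4362 / 21.855415
W = 154206.93 N

154206.93
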